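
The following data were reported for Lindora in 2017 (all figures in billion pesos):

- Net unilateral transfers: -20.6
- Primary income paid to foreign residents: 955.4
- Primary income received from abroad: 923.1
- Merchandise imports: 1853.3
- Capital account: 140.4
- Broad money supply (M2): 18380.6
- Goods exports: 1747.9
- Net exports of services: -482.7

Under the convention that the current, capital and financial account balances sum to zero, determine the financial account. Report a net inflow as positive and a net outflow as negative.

500.6

Goods balance = 1747.9 - 1853.3 = -105.4
Services balance = -482.7
Trade balance (goods + services) = -105.4 + (-482.7) = -588.1
Net primary income = 923.1 - 955.4 = -32.3
Net secondary income = -20.6
Current account = -588.1 + (-32.3) + (-20.6) = -641.0
Financial account = -(-641.0 + 140.4) = 500.6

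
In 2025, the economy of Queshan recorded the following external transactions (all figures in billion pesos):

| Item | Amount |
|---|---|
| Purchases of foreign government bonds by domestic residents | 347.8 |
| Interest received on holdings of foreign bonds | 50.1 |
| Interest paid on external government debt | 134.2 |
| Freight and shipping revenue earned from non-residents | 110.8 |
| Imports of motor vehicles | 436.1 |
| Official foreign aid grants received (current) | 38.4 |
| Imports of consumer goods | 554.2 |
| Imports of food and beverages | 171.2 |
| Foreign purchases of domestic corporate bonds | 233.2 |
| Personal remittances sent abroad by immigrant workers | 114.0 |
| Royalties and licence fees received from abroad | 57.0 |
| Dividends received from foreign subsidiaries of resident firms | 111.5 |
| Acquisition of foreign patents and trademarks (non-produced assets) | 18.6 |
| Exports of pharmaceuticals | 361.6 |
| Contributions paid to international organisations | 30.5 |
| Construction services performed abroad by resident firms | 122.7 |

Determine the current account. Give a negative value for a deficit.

-588.1

Goods: 361.6 - 554.2 - 171.2 - 436.1 = -799.9
Services: 57.0 + 122.7 + 110.8 = 290.5
Primary income: 111.5 + 50.1 - 134.2 = 27.4
Secondary income: -114.0 + 38.4 - 30.5 = -106.1
Current account = (-799.9) + 290.5 + 27.4 + (-106.1) = -588.1
(Excluded from the current account — financial account: purchases of foreign government bonds by domestic residents 347.8, foreign purchases of domestic corporate bonds 233.2; capital account: acquisition of foreign patents and trademarks (non-produced assets) 18.6.)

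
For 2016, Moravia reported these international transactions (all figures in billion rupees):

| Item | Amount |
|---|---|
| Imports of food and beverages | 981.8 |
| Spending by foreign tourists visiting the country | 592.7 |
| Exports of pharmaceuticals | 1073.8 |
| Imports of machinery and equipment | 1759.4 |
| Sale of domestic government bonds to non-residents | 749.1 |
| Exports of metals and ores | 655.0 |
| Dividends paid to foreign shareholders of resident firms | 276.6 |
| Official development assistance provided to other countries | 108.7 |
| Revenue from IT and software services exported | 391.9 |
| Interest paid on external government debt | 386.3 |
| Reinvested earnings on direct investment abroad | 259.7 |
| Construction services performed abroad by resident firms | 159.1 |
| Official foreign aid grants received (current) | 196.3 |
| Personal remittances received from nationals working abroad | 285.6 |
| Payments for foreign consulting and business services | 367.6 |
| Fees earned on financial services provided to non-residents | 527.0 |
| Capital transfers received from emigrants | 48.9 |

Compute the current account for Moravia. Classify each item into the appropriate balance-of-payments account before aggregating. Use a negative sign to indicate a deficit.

Goods: 655.0 - 1759.4 - 981.8 + 1073.8 = -1012.4
Services: 527.0 - 367.6 + 592.7 + 391.9 + 159.1 = 1303.1
Primary income: -386.3 - 276.6 + 259.7 = -403.2
Secondary income: 285.6 + 196.3 - 108.7 = 373.2
Current account = (-1012.4) + 1303.1 + (-403.2) + 373.2 = 260.7
(Excluded from the current account — financial account: sale of domestic government bonds to non-residents 749.1; capital account: capital transfers received from emigrants 48.9.)

260.7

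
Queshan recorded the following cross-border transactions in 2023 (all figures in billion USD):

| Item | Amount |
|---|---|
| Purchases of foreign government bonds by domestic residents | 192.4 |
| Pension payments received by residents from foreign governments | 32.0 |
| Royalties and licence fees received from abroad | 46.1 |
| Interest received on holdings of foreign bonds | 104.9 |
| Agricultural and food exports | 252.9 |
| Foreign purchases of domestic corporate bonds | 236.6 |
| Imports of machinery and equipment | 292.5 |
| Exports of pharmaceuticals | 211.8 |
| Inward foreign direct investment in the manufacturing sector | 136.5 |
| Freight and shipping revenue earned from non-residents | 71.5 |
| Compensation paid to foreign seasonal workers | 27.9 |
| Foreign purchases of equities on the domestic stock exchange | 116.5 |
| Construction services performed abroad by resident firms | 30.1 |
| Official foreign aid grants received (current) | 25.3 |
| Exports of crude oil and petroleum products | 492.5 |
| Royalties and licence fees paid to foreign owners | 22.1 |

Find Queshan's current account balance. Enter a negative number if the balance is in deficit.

924.6

Goods: 252.9 + 211.8 - 292.5 + 492.5 = 664.7
Services: 30.1 - 22.1 + 46.1 + 71.5 = 125.6
Primary income: -27.9 + 104.9 = 77.0
Secondary income: 32.0 + 25.3 = 57.3
Current account = 664.7 + 125.6 + 77.0 + 57.3 = 924.6
(Excluded from the current account — financial account: purchases of foreign government bonds by domestic residents 192.4, foreign purchases of domestic corporate bonds 236.6, inward foreign direct investment in the manufacturing sector 136.5, foreign purchases of equities on the domestic stock exchange 116.5.)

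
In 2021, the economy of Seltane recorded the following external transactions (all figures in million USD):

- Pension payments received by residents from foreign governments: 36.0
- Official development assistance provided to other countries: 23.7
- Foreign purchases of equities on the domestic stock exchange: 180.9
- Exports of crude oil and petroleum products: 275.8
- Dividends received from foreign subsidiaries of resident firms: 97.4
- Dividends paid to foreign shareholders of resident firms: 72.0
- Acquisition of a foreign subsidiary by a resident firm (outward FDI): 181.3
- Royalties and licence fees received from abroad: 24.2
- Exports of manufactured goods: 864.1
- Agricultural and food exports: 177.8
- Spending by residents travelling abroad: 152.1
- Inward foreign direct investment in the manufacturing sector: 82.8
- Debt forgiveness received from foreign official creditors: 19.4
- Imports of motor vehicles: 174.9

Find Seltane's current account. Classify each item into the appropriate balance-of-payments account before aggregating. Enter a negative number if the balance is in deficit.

Goods: -174.9 + 177.8 + 275.8 + 864.1 = 1142.8
Services: 24.2 - 152.1 = -127.9
Primary income: -72.0 + 97.4 = 25.4
Secondary income: 36.0 - 23.7 = 12.3
Current account = 1142.8 + (-127.9) + 25.4 + 12.3 = 1052.6
(Excluded from the current account — financial account: foreign purchases of equities on the domestic stock exchange 180.9, acquisition of a foreign subsidiary by a resident firm (outward FDI) 181.3, inward foreign direct investment in the manufacturing sector 82.8; capital account: debt forgiveness received from foreign official creditors 19.4.)

1052.6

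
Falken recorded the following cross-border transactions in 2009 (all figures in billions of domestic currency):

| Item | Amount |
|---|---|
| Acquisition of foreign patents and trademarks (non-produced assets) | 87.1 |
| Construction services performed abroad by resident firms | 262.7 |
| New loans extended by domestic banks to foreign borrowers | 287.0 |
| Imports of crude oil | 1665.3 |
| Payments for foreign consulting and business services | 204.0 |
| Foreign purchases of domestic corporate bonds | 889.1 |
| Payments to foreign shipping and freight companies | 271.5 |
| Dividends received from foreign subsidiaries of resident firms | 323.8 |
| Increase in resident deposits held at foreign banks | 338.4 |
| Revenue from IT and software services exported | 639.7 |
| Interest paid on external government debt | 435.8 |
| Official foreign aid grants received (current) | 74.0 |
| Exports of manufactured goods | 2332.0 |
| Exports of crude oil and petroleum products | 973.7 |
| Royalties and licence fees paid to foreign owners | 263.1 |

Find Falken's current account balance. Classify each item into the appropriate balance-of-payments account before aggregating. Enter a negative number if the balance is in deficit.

Goods: 2332.0 - 1665.3 + 973.7 = 1640.4
Services: 639.7 - 204.0 - 271.5 - 263.1 + 262.7 = 163.8
Primary income: 323.8 - 435.8 = -112.0
Secondary income: 74.0
Current account = 1640.4 + 163.8 + (-112.0) + 74.0 = 1766.2
(Excluded from the current account — capital account: acquisition of foreign patents and trademarks (non-produced assets) 87.1; financial account: new loans extended by domestic banks to foreign borrowers 287.0, foreign purchases of domestic corporate bonds 889.1, increase in resident deposits held at foreign banks 338.4.)

1766.2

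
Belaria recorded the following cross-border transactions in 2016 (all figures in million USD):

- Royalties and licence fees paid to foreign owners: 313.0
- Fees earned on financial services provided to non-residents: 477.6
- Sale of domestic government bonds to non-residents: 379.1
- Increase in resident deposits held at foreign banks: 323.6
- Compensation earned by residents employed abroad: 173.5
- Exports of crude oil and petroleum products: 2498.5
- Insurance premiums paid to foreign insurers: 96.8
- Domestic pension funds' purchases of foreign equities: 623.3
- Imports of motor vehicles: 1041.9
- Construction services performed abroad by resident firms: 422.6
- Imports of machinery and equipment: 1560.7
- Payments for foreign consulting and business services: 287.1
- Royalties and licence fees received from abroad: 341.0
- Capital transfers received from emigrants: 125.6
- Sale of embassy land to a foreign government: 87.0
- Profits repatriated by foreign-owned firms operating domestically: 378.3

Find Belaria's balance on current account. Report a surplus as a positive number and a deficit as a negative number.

Goods: 2498.5 - 1041.9 - 1560.7 = -104.1
Services: 341.0 + 422.6 + 477.6 - 96.8 - 313.0 - 287.1 = 544.3
Primary income: -378.3 + 173.5 = -204.8
Current account = (-104.1) + 544.3 + (-204.8) = 235.4
(Excluded from the current account — financial account: sale of domestic government bonds to non-residents 379.1, increase in resident deposits held at foreign banks 323.6, domestic pension funds' purchases of foreign equities 623.3; capital account: capital transfers received from emigrants 125.6, sale of embassy land to a foreign government 87.0.)

235.4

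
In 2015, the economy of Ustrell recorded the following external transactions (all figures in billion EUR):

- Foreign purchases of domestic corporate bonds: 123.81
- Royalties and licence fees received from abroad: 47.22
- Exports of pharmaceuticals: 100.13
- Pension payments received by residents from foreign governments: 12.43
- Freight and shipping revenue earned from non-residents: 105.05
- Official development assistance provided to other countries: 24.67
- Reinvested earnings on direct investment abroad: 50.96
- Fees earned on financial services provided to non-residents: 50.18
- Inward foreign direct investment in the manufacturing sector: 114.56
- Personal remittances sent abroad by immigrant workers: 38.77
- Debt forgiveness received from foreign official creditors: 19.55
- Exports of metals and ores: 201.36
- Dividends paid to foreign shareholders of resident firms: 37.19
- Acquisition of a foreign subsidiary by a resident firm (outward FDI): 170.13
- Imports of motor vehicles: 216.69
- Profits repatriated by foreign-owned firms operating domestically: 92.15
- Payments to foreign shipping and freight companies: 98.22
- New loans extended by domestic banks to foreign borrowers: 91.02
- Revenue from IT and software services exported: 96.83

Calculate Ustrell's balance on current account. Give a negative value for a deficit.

Goods: 201.36 - 216.69 + 100.13 = 84.80
Services: 47.22 - 98.22 + 105.05 + 50.18 + 96.83 = 201.06
Primary income: 50.96 - 37.19 - 92.15 = -78.38
Secondary income: -24.67 + 12.43 - 38.77 = -51.01
Current account = 84.80 + 201.06 + (-78.38) + (-51.01) = 156.47
(Excluded from the current account — financial account: foreign purchases of domestic corporate bonds 123.81, inward foreign direct investment in the manufacturing sector 114.56, acquisition of a foreign subsidiary by a resident firm (outward FDI) 170.13, new loans extended by domestic banks to foreign borrowers 91.02; capital account: debt forgiveness received from foreign official creditors 19.55.)

156.47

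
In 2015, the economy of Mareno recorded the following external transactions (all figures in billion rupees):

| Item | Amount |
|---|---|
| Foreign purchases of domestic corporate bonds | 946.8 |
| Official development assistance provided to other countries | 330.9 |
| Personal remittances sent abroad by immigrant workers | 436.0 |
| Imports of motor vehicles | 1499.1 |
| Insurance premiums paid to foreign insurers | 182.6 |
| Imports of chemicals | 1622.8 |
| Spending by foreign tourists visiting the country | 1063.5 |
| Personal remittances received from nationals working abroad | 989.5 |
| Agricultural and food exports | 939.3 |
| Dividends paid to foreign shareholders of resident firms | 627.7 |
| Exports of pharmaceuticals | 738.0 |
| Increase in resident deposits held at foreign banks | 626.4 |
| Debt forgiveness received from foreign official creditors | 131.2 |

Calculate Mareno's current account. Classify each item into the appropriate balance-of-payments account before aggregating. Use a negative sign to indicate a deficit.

Goods: -1622.8 + 738.0 + 939.3 - 1499.1 = -1444.6
Services: -182.6 + 1063.5 = 880.9
Primary income: -627.7
Secondary income: -330.9 + 989.5 - 436.0 = 222.6
Current account = (-1444.6) + 880.9 + (-627.7) + 222.6 = -968.8
(Excluded from the current account — financial account: foreign purchases of domestic corporate bonds 946.8, increase in resident deposits held at foreign banks 626.4; capital account: debt forgiveness received from foreign official creditors 131.2.)

-968.8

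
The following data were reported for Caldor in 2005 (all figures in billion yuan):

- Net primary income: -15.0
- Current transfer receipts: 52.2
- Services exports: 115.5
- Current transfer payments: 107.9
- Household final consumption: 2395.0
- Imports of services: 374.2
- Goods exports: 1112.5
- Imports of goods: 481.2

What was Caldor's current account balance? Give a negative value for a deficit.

301.9

Goods balance = 1112.5 - 481.2 = 631.3
Services balance = 115.5 - 374.2 = -258.7
Trade balance (goods + services) = 631.3 + (-258.7) = 372.6
Net primary income = -15.0
Net secondary income = 52.2 - 107.9 = -55.7
Current account = 372.6 + (-15.0) + (-55.7) = 301.9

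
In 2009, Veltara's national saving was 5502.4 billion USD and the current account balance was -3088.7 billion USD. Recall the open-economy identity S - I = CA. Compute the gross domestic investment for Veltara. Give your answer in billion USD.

S - I = CA (net lending to the rest of the world).
I = S - CA = 5502.4 - (-3088.7) = 8591.1

8591.1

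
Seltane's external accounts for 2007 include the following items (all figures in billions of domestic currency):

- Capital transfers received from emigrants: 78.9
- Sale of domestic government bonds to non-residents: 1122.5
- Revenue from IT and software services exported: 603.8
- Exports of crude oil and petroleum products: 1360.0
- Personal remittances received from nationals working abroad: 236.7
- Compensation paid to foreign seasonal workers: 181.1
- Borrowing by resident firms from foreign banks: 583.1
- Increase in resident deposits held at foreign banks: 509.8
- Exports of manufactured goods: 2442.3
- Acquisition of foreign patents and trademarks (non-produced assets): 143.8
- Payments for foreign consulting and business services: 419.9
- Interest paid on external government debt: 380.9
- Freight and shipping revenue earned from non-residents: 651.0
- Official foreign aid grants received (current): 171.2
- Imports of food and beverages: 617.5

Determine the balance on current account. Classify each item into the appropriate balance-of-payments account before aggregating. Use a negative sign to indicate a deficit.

3865.6

Goods: 1360.0 + 2442.3 - 617.5 = 3184.8
Services: -419.9 + 651.0 + 603.8 = 834.9
Primary income: -380.9 - 181.1 = -562.0
Secondary income: 236.7 + 171.2 = 407.9
Current account = 3184.8 + 834.9 + (-562.0) + 407.9 = 3865.6
(Excluded from the current account — capital account: capital transfers received from emigrants 78.9, acquisition of foreign patents and trademarks (non-produced assets) 143.8; financial account: sale of domestic government bonds to non-residents 1122.5, borrowing by resident firms from foreign banks 583.1, increase in resident deposits held at foreign banks 509.8.)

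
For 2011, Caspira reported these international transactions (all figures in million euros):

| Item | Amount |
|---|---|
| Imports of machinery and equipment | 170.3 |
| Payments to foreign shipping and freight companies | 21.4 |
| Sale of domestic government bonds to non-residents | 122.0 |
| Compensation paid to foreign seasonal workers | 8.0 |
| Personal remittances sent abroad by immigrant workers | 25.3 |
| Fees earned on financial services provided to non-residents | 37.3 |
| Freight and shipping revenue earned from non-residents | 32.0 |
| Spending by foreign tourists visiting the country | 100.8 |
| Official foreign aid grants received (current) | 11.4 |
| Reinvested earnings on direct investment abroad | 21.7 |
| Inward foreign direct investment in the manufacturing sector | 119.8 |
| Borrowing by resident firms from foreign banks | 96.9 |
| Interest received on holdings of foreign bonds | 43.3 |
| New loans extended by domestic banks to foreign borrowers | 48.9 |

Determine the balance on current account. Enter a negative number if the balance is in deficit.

21.5

Goods: -170.3
Services: 37.3 - 21.4 + 32.0 + 100.8 = 148.7
Primary income: 21.7 + 43.3 - 8.0 = 57.0
Secondary income: 11.4 - 25.3 = -13.9
Current account = (-170.3) + 148.7 + 57.0 + (-13.9) = 21.5
(Excluded from the current account — financial account: sale of domestic government bonds to non-residents 122.0, inward foreign direct investment in the manufacturing sector 119.8, borrowing by resident firms from foreign banks 96.9, new loans extended by domestic banks to foreign borrowers 48.9.)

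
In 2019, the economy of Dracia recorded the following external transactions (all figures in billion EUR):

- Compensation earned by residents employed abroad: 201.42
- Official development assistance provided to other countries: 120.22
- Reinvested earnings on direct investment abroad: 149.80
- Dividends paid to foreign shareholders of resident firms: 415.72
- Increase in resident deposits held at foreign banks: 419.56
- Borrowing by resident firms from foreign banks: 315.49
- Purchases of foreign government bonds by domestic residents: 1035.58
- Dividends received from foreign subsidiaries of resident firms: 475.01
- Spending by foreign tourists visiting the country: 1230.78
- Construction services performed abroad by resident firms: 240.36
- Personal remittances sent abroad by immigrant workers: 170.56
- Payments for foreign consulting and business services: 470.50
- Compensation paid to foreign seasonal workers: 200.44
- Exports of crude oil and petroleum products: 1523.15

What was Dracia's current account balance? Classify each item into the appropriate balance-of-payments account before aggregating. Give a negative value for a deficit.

Goods: 1523.15
Services: 1230.78 + 240.36 - 470.50 = 1000.64
Primary income: 201.42 - 200.44 + 475.01 - 415.72 + 149.80 = 210.07
Secondary income: -120.22 - 170.56 = -290.78
Current account = 1523.15 + 1000.64 + 210.07 + (-290.78) = 2443.08
(Excluded from the current account — financial account: increase in resident deposits held at foreign banks 419.56, borrowing by resident firms from foreign banks 315.49, purchases of foreign government bonds by domestic residents 1035.58.)

2443.08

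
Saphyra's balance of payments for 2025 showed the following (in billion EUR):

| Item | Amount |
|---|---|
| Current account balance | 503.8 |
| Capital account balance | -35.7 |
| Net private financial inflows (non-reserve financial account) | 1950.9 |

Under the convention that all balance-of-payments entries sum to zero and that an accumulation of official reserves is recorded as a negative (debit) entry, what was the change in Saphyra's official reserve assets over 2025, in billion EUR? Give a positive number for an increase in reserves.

2419.0

Official reserve transactions balance = -(503.8 + (-35.7) + 1950.9) = -2419.0
An accumulation of reserves is recorded as a debit (negative entry), so the change in the stock of reserves is the negative of that balance.
Change in official reserves = -(-2419.0) = 2419.0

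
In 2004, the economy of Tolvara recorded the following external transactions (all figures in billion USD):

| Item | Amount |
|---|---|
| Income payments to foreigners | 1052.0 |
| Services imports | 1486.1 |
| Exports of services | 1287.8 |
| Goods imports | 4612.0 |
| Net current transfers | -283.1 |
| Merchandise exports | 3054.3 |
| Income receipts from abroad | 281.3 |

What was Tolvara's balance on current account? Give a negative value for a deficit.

-2809.8

Goods balance = 3054.3 - 4612.0 = -1557.7
Services balance = 1287.8 - 1486.1 = -198.3
Trade balance (goods + services) = -1557.7 + (-198.3) = -1756.0
Net primary income = 281.3 - 1052.0 = -770.7
Net secondary income = -283.1
Current account = -1756.0 + (-770.7) + (-283.1) = -2809.8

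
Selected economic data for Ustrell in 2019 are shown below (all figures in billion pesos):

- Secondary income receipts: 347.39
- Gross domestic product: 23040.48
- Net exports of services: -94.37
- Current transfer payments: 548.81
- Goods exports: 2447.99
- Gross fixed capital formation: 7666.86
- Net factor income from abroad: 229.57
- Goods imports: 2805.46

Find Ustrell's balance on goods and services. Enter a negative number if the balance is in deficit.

Goods balance = 2447.99 - 2805.46 = -357.47
Services balance = -94.37
Trade balance (goods + services) = -357.47 + (-94.37) = -451.84

-451.84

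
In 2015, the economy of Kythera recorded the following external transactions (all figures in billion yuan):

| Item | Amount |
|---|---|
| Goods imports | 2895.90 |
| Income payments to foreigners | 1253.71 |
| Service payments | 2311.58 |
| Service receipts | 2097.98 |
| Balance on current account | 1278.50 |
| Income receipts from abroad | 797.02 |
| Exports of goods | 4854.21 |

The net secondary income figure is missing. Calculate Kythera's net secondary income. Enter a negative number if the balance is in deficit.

Current account = goods balance + services balance + net primary income + net secondary income
Sum of the known components = 1288.02
Net secondary income = CA - (known components) = 1278.50 - 1288.02 = -9.52

-9.52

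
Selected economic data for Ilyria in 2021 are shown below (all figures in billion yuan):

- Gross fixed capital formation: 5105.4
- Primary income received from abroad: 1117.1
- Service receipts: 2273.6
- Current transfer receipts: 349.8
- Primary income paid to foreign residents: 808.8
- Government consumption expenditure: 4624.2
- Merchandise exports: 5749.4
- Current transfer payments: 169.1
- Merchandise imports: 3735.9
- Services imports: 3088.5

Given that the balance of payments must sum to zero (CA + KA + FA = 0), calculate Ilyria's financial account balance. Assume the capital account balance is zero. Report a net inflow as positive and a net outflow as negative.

Goods balance = 5749.4 - 3735.9 = 2013.5
Services balance = 2273.6 - 3088.5 = -814.9
Trade balance (goods + services) = 2013.5 + (-814.9) = 1198.6
Net primary income = 1117.1 - 808.8 = 308.3
Net secondary income = 349.8 - 169.1 = 180.7
Current account = 1198.6 + 308.3 + 180.7 = 1687.6
Financial account = -(1687.6) = -1687.6

-1687.6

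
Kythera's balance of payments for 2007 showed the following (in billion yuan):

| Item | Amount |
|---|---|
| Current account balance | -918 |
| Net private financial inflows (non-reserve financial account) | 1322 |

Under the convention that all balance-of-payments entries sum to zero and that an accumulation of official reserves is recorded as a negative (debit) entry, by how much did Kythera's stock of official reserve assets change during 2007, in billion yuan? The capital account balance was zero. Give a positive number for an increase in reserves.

404

Official reserve transactions balance = -((-918) + 1322) = -404
An accumulation of reserves is recorded as a debit (negative entry), so the change in the stock of reserves is the negative of that balance.
Change in official reserves = -(-404) = 404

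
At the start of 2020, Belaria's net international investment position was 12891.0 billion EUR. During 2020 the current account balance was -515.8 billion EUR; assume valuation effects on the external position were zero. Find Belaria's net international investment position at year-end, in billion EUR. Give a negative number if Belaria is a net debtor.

12375.2

With no valuation effects, change in NIIP = current account = -515.8
End-of-year NIIP = 12891.0 + (-515.8) = 12375.2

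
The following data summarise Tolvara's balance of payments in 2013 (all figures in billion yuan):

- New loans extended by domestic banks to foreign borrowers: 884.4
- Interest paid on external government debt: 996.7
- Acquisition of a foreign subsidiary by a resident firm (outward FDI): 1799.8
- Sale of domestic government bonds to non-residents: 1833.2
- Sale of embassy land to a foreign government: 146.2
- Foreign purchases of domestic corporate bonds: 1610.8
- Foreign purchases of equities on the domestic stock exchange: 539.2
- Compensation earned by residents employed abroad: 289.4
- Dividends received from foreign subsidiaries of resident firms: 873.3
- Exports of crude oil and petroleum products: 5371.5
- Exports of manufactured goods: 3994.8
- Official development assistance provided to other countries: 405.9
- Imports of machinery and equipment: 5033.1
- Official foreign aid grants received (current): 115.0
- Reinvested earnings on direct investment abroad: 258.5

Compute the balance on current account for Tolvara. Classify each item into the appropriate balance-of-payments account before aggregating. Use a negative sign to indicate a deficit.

4466.8

Goods: -5033.1 + 3994.8 + 5371.5 = 4333.2
Primary income: 258.5 + 289.4 - 996.7 + 873.3 = 424.5
Secondary income: -405.9 + 115.0 = -290.9
Current account = 4333.2 + 424.5 + (-290.9) = 4466.8
(Excluded from the current account — financial account: new loans extended by domestic banks to foreign borrowers 884.4, acquisition of a foreign subsidiary by a resident firm (outward FDI) 1799.8, sale of domestic government bonds to non-residents 1833.2, foreign purchases of domestic corporate bonds 1610.8, foreign purchases of equities on the domestic stock exchange 539.2; capital account: sale of embassy land to a foreign government 146.2.)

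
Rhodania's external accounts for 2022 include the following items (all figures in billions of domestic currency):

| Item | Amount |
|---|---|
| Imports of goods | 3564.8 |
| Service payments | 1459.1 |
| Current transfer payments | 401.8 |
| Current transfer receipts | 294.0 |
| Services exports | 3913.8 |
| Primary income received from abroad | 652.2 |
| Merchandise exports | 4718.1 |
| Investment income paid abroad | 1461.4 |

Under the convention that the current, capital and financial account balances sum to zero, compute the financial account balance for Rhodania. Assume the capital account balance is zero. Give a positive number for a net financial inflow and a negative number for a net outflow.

Goods balance = 4718.1 - 3564.8 = 1153.3
Services balance = 3913.8 - 1459.1 = 2454.7
Trade balance (goods + services) = 1153.3 + 2454.7 = 3608.0
Net primary income = 652.2 - 1461.4 = -809.2
Net secondary income = 294.0 - 401.8 = -107.8
Current account = 3608.0 + (-809.2) + (-107.8) = 2691.0
Financial account = -(2691.0) = -2691.0

-2691.0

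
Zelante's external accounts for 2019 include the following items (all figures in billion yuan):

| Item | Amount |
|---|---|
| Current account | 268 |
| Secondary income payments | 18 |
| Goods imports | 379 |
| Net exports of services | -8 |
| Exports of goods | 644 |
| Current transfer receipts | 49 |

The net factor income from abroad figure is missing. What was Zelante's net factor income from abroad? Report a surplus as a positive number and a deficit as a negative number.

-20

Current account = goods balance + services balance + net primary income + net secondary income
Sum of the known components = 288
Net factor income from abroad = CA - (known components) = 268 - 288 = -20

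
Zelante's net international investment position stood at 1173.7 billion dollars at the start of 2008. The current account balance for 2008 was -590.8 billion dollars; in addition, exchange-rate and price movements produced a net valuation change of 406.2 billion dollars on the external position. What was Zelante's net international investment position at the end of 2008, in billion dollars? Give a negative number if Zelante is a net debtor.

Change in NIIP = current account + net valuation change = -590.8 + 406.2 = -184.6
End-of-year NIIP = 1173.7 + (-184.6) = 989.1

989.1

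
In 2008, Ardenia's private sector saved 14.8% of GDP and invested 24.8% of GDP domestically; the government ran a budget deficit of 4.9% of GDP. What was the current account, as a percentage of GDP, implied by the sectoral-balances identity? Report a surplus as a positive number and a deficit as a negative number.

By the sectoral-balances identity, CA = (S_private - I) + (T - G).
Private balance = 14.8 - 24.8 = -10.0
Government balance (T - G) = -4.9
CA = -10.0 + (-4.9) = -14.9

-14.9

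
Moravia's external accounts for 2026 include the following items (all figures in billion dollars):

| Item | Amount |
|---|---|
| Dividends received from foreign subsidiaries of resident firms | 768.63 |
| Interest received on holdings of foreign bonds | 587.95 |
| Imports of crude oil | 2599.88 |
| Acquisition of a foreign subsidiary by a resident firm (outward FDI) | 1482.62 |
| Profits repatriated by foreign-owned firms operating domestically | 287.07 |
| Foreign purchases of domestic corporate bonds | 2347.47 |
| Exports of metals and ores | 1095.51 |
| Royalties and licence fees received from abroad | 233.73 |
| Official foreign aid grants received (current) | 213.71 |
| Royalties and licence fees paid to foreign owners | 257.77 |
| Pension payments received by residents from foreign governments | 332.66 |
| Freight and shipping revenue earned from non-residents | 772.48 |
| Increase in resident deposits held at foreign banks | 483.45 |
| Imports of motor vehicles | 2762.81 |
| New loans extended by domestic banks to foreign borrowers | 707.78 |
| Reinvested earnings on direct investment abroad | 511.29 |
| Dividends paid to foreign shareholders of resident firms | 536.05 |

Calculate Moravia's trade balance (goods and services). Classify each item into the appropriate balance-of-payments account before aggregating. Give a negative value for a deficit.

-3518.74

Goods: -2762.81 - 2599.88 + 1095.51 = -4267.18
Services: 233.73 + 772.48 - 257.77 = 748.44
Trade balance = -4267.18 + 748.44 = -3518.74
(Excluded from the trade balance — primary income: dividends received from foreign subsidiaries of resident firms 768.63, interest received on holdings of foreign bonds 587.95, profits repatriated by foreign-owned firms operating domestically 287.07, reinvested earnings on direct investment abroad 511.29, dividends paid to foreign shareholders of resident firms 536.05; financial account: acquisition of a foreign subsidiary by a resident firm (outward FDI) 1482.62, foreign purchases of domestic corporate bonds 2347.47, increase in resident deposits held at foreign banks 483.45, new loans extended by domestic banks to foreign borrowers 707.78; secondary income: official foreign aid grants received (current) 213.71, pension payments received by residents from foreign governments 332.66.)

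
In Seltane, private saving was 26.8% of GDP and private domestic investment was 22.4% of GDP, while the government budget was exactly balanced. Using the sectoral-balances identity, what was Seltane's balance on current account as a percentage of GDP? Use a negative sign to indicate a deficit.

4.4

By the sectoral-balances identity, CA = (S_private - I) + (T - G).
Private balance = 26.8 - 22.4 = 4.4
Government balance (T - G) = 0
CA = 4.4 + 0.0 = 4.4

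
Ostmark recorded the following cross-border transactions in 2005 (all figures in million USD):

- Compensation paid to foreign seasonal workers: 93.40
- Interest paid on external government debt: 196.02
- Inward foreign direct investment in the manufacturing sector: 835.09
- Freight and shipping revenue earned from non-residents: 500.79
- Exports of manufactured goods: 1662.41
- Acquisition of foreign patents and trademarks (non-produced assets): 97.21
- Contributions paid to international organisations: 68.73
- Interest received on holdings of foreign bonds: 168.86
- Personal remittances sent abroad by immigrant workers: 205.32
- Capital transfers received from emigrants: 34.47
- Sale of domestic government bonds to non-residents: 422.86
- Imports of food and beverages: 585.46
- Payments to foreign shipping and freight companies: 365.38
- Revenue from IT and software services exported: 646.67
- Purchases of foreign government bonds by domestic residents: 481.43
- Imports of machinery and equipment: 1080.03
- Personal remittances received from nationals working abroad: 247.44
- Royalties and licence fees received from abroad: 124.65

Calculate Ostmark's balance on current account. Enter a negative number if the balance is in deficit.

Goods: -1080.03 + 1662.41 - 585.46 = -3.08
Services: 646.67 + 500.79 - 365.38 + 124.65 = 906.73
Primary income: -196.02 - 93.40 + 168.86 = -120.56
Secondary income: -205.32 + 247.44 - 68.73 = -26.61
Current account = (-3.08) + 906.73 + (-120.56) + (-26.61) = 756.48
(Excluded from the current account — financial account: inward foreign direct investment in the manufacturing sector 835.09, sale of domestic government bonds to non-residents 422.86, purchases of foreign government bonds by domestic residents 481.43; capital account: acquisition of foreign patents and trademarks (non-produced assets) 97.21, capital transfers received from emigrants 34.47.)

756.48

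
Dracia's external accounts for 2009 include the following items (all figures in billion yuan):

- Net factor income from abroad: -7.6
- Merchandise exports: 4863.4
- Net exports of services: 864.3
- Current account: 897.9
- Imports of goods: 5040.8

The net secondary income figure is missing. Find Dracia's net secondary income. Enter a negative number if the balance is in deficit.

Current account = goods balance + services balance + net primary income + net secondary income
Sum of the known components = 679.3
Net secondary income = CA - (known components) = 897.9 - 679.3 = 218.6

218.6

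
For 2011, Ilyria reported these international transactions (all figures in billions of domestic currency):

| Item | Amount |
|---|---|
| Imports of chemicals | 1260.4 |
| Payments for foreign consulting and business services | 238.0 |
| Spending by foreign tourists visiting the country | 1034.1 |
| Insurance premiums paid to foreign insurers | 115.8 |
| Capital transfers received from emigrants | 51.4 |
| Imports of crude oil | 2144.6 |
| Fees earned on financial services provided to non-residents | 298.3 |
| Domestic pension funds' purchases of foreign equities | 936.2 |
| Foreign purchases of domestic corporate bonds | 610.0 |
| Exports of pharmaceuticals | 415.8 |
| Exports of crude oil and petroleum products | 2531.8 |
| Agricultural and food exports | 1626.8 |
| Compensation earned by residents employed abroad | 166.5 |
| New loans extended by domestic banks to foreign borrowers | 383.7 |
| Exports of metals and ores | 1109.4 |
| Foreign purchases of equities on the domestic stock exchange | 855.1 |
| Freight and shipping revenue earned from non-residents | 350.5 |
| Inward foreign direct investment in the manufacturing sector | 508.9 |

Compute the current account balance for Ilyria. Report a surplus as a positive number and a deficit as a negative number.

3774.4

Goods: -2144.6 - 1260.4 + 415.8 + 1626.8 + 1109.4 + 2531.8 = 2278.8
Services: 350.5 - 115.8 - 238.0 + 1034.1 + 298.3 = 1329.1
Primary income: 166.5
Current account = 2278.8 + 1329.1 + 166.5 = 3774.4
(Excluded from the current account — capital account: capital transfers received from emigrants 51.4; financial account: domestic pension funds' purchases of foreign equities 936.2, foreign purchases of domestic corporate bonds 610.0, new loans extended by domestic banks to foreign borrowers 383.7, foreign purchases of equities on the domestic stock exchange 855.1, inward foreign direct investment in the manufacturing sector 508.9.)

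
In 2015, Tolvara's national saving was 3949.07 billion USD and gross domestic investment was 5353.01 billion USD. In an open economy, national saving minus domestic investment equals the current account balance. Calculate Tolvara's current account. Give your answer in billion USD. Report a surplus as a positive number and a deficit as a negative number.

-1403.94

CA = S - I = 3949.07 - 5353.01 = -1403.94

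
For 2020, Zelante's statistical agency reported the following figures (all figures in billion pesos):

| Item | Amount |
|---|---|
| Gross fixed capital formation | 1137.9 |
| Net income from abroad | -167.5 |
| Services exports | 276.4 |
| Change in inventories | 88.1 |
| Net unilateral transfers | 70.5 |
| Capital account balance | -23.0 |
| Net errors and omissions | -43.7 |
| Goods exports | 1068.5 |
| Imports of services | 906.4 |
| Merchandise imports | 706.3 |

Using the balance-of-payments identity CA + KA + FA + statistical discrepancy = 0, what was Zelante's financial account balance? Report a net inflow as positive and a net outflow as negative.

431.5

Goods balance = 1068.5 - 706.3 = 362.2
Services balance = 276.4 - 906.4 = -630.0
Trade balance (goods + services) = 362.2 + (-630.0) = -267.8
Net primary income = -167.5
Net secondary income = 70.5
Current account = -267.8 + (-167.5) + 70.5 = -364.8
Financial account = -(-364.8 + (-23.0) + (-43.7)) = 431.5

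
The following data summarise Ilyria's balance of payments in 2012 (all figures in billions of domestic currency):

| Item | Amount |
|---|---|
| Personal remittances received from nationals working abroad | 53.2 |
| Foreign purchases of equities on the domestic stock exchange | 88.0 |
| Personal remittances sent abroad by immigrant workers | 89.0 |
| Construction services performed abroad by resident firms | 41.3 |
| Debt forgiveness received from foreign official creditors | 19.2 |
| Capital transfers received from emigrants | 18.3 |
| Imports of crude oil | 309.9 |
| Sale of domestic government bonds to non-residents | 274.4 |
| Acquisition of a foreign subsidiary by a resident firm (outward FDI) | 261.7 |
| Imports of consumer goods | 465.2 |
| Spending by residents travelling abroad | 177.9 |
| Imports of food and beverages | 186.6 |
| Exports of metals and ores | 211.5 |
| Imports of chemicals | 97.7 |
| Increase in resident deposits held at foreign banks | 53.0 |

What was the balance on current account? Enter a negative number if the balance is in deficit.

-1020.3

Goods: -465.2 - 186.6 - 97.7 + 211.5 - 309.9 = -847.9
Services: 41.3 - 177.9 = -136.6
Secondary income: -89.0 + 53.2 = -35.8
Current account = (-847.9) + (-136.6) + (-35.8) = -1020.3
(Excluded from the current account — financial account: foreign purchases of equities on the domestic stock exchange 88.0, sale of domestic government bonds to non-residents 274.4, acquisition of a foreign subsidiary by a resident firm (outward FDI) 261.7, increase in resident deposits held at foreign banks 53.0; capital account: debt forgiveness received from foreign official creditors 19.2, capital transfers received from emigrants 18.3.)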